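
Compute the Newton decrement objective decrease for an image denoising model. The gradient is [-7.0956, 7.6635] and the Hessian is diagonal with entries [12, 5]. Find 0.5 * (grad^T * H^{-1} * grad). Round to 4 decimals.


Step 1: H is diagonal, so H^(-1) * g = [-0.5913, 1.5327].
Step 2: g^T H^(-1) g = sum_i g_i^2 / H_ii
  = (-7.0956)^2/12 + (7.6635)^2/5
  = 4.1956 + 11.7458 = 15.9415
Step 3: Objective decrease = 0.5 * g^T H^(-1) g = 7.9707


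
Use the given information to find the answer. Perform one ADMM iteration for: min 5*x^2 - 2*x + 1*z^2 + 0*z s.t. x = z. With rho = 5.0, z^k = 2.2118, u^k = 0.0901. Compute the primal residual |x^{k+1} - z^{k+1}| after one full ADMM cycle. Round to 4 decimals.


ADMM iteration with rho = 5.0, z^k = 2.2118, u^k = 0.0901
Step 1: x-update.
Minimize 5*x^2 - 2*x + (5.0/2)*(x - 2.2118 + 0.0901)^2
FOC: (2*5 + 5.0)*x = 2 + 5.0*(2.2118 - 0.0901)
x^{k+1} = 0.8406
Step 2: z-update.
Minimize 1*z^2 + 0*z + (5.0/2)*(0.8406 - z + 0.0901)^2
FOC: (2*1 + 5.0)*z = 0 + 5.0*(0.8406 + 0.0901)
z^{k+1} = 0.6648
Step 3: u-update.
u^{k+1} = 0.0901 + 0.8406 - 0.6648 = 0.2659
Step 4: Primal residual = |0.8406 - 0.6648| = 0.1758


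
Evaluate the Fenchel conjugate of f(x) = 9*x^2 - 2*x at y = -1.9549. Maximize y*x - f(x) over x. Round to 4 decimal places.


f*(y) = sup_x {y*x - a*x^2 - b*x} = sup_x {(y-b)*x - a*x^2}
FOC: (y - b) - 2a*x = 0 => x* = (y - b)/(2a)
x* = (-1.9549 + 2)/(2*9) = 0.0025
f*(-1.9549) = (y-b)^2/(4a) = (-1.9549 + 2)^2/(4*9)
= 0.002/36 = 0.0001


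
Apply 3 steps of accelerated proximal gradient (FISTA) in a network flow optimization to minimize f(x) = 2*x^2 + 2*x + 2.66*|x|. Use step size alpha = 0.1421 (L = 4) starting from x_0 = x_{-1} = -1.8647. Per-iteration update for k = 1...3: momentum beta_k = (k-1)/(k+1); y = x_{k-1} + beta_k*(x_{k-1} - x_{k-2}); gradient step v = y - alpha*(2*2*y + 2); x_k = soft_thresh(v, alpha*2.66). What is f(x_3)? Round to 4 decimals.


FISTA on f(x) = 2*x^2 + 2*x + 2.66*|x|
L = 4, alpha = 0.1421
Iteration 1: beta = 0.0, y = -1.8647 + 0.0*(-1.8647 + 1.8647) = -1.8647
  grad(y) = -5.4588, v = y - alpha*grad = -1.089
  prox(v) = soft_thresh(-1.089, 0.378) = -0.711
Iteration 2: beta = 0.3333, y = -0.711 + 0.3333*(-0.711 + 1.8647) = -0.3265
  grad(y) = 0.6942, v = y - alpha*grad = -0.4251
  prox(v) = soft_thresh(-0.4251, 0.378) = -0.0471
Iteration 3: beta = 0.5, y = -0.0471 + 0.5*(-0.0471 + 0.711) = 0.2848
  grad(y) = 3.1394, v = y - alpha*grad = -0.1613
  prox(v) = soft_thresh(-0.1613, 0.378) = 0.0
f(x_3) = 2*0.0^2 + 2*0.0 + 2.66*|0.0| = 0.0


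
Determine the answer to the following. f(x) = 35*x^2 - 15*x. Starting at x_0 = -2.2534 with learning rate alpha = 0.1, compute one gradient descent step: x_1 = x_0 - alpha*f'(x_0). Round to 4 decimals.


We compute the gradient at x_0 and apply the update.
f'(x) = 70*x - 15
f'(-2.2534) = 70*-2.2534 - 15 = -172.738
x_1 = -2.2534 - 0.1*-172.738 = 15.0204


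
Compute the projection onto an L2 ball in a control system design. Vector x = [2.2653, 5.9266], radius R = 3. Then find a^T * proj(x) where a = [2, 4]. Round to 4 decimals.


Step 1: Compute ||x|| (intermediates to 6 decimals).
||x|| = sqrt(2.2653^2 + 5.9266^2) = 6.344775
Step 2: Project.
Since ||x|| > R, scale = R/||x|| = 3/6.344775 = 0.47283, proj(x) = scale * x
proj(x) = [1.071102, 2.802274]
Step 3: Dot product.
a^T * proj(x) = 2*1.071102 + 4*2.802274 = 13.3513


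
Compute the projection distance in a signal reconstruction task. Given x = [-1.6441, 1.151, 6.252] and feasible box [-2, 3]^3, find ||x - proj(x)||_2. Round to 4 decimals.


Project each component onto [-2, 3].
clip(-1.6441) = -1.6441, clip(1.151) = 1.151, clip(6.252) = 3.0
Projection = [-1.6441, 1.151, 3.0]
Squared diffs: [0.0, 0.0, 10.5755]
Distance = sqrt(10.5755) = 3.252


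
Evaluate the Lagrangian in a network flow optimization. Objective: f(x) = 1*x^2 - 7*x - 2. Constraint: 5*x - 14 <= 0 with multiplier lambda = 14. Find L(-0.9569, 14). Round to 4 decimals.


Step 1: Evaluate f(x).
f(-0.9569) = 1*(-0.9569)^2 - 7*(-0.9569) - 2 = 5.614
Step 2: Evaluate g(x).
g(-0.9569) = 5*-0.9569 - 14 = -18.7845
Step 3: Compute Lagrangian.
L = 5.614 + 14*-18.7845 = -257.369


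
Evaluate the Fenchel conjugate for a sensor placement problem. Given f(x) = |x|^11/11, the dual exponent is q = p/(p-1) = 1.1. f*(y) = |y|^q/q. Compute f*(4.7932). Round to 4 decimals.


The conjugate exponent q satisfies 1/p + 1/q = 1.
p = 11, so q = 11/(11 - 1) = 1.1
|y|^q = 4.7932^1.1 = 5.6065
f*(4.7932) = 5.6065 / 1.1 = 5.0968


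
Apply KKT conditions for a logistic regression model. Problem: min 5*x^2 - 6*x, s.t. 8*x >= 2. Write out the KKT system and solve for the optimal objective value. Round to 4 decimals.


Step 1: Try lambda = 0 (constraint inactive).
Stationarity: 2*5*x - 6 = 0
x* = 6/(2*5) = 0.6
Check constraint: 8*0.6 = 4.8 >= 2 -- satisfied.
Step 2: Compute optimal value.
f(x*) = 5*0.6^2 - 6*0.6 = -1.8


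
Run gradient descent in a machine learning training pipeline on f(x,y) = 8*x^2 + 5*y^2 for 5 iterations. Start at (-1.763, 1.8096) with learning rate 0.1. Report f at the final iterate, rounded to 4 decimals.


Gradient descent on f(x,y) = 8*x^2 + 5*y^2.
Starting point: (-1.763, 1.8096), alpha = 0.1
Step 1: grad_x = 2*8*-1.763 = -28.208, grad_y = 2*5*1.8096 = 18.096
  x_1 = -1.763 - 0.1*-28.208 = 1.0578
  y_1 = 1.8096 - 0.1*18.096 = 0.0
Step 2: grad_x = 2*8*1.0578 = 16.9248, grad_y = 2*5*0.0 = 0.0
  x_2 = 1.0578 - 0.1*16.9248 = -0.6347
  y_2 = 0.0 - 0.1*0.0 = 0.0
Step 3: grad_x = 2*8*-0.6347 = -10.1549, grad_y = 2*5*0.0 = 0.0
  x_3 = -0.6347 - 0.1*-10.1549 = 0.3808
  y_3 = 0.0 - 0.1*0.0 = 0.0
Step 4: grad_x = 2*8*0.3808 = 6.0929, grad_y = 2*5*0.0 = 0.0
  x_4 = 0.3808 - 0.1*6.0929 = -0.2285
  y_4 = 0.0 - 0.1*0.0 = 0.0
Step 5: grad_x = 2*8*-0.2285 = -3.6558, grad_y = 2*5*0.0 = 0.0
  x_5 = -0.2285 - 0.1*-3.6558 = 0.1371
  y_5 = 0.0 - 0.1*0.0 = 0.0
f(0.1371, 0.0) = 8*0.1371^2 + 5*0.0^2 = 0.1504


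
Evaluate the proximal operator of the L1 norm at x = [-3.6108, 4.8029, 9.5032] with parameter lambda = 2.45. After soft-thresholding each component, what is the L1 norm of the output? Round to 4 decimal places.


Soft-thresholding with lambda = 2.45:
prox(-3.6108) = sign(-3.6108)*max(|-3.6108| - 2.45, 0) = -1.1608
prox(4.8029) = sign(4.8029)*max(|4.8029| - 2.45, 0) = 2.3529
prox(9.5032) = sign(9.5032)*max(|9.5032| - 2.45, 0) = 7.0532
prox(x) = [-1.1608, 2.3529, 7.0532]
||prox(x)||_1 = 1.1608 + 2.3529 + 7.0532 = 10.5669


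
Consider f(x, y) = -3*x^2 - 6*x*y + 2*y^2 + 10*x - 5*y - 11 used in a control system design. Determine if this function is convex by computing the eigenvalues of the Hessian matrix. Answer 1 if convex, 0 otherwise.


The Hessian of f(x,y) = -3*x^2 - 6*x*y + 2*y^2 + 10*x - 5*y - 11 is:
H = [[-6, -6], [-6, 4]]
Trace = -6 + 4 = -2
Determinant = -6*4 - (-6)^2 = -60
Discriminant = (-2)^2 - 4*-60 = 244.0
Eigenvalues: lambda_1 = -8.8102, lambda_2 = 6.8102
The function is not convex.

0


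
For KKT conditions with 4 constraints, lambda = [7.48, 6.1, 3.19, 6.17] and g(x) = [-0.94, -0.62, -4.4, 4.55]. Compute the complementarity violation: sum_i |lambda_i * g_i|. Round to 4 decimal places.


KKT complementary slackness check:
lambda_1 * g_1 = 7.48 * -0.94 = -7.0312
lambda_2 * g_2 = 6.1 * -0.62 = -3.782
lambda_3 * g_3 = 3.19 * -4.4 = -14.036
lambda_4 * g_4 = 6.17 * 4.55 = 28.0735
Total violation = 7.0312 + 3.782 + 14.036 + 28.0735 = 52.9227


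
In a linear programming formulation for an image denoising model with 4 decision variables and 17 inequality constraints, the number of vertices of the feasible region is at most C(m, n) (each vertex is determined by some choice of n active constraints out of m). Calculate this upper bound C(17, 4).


Each vertex corresponds to some choice of n active constraints out of m, so the number of vertices is at most C(m, n) = m! / (n!(m-n)!).
m = 17, n = 4
Numerator: 17 * 16 * 15 * 14
Denominator: 4! = 24
C(17, 4) = 2380


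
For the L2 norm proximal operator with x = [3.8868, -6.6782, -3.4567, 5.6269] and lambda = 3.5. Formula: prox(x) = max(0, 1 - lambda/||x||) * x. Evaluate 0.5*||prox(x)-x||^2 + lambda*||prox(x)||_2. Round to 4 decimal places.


Step 1: Compute ||x||.
||x|| = 10.1645
Step 2: Compute scaling factor.
scale = max(0, 1 - 3.5/10.1645) = 0.6557
Step 3: prox(x) = [2.5484, -4.3786, -2.2664, 3.6894]
||prox(x)|| = 6.6645
Step 4: Proximal objective.
0.5*||prox-x||^2 = 6.125
lambda*||prox|| = 23.3258
Total = 29.4506


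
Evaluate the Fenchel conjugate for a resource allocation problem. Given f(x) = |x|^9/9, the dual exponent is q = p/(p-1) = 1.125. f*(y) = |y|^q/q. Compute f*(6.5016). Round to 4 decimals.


The conjugate exponent q satisfies 1/p + 1/q = 1.
p = 9, so q = 9/(9 - 1) = 1.125
|y|^q = 6.5016^1.125 = 8.2158
f*(6.5016) = 8.2158 / 1.125 = 7.3029


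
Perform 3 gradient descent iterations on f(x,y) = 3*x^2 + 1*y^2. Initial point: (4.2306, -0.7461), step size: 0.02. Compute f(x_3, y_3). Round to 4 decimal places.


Gradient descent on f(x,y) = 3*x^2 + 1*y^2.
Starting point: (4.2306, -0.7461), alpha = 0.02
Step 1: grad_x = 2*3*4.2306 = 25.3836, grad_y = 2*1*-0.7461 = -1.4922
  x_1 = 4.2306 - 0.02*25.3836 = 3.7229
  y_1 = -0.7461 - 0.02*-1.4922 = -0.7163
Step 2: grad_x = 2*3*3.7229 = 22.3376, grad_y = 2*1*-0.7163 = -1.4325
  x_2 = 3.7229 - 0.02*22.3376 = 3.2762
  y_2 = -0.7163 - 0.02*-1.4325 = -0.6876
Step 3: grad_x = 2*3*3.2762 = 19.6571, grad_y = 2*1*-0.6876 = -1.3752
  x_3 = 3.2762 - 0.02*19.6571 = 2.883
  y_3 = -0.6876 - 0.02*-1.3752 = -0.6601
f(2.883, -0.6601) = 3*2.883^2 + 1*(-0.6601)^2 = 25.3714


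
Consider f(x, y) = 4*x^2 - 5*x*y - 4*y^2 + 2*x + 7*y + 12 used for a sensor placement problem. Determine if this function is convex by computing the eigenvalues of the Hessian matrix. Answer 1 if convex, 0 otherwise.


The Hessian of f(x,y) = 4*x^2 - 5*x*y - 4*y^2 + 2*x + 7*y + 12 is:
H = [[8, -5], [-5, -8]]
Trace = 8 - 8 = 0
Determinant = 8*-8 - (-5)^2 = -89
Discriminant = (0)^2 - 4*-89 = 356.0
Eigenvalues: lambda_1 = -9.434, lambda_2 = 9.434
The function is not convex.

0


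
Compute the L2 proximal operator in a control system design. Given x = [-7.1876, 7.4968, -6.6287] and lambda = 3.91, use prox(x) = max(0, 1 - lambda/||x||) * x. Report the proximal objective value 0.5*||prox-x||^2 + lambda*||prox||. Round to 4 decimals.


Step 1: Compute ||x||.
||x|| = 12.3208
Step 2: Compute scaling factor.
scale = max(0, 1 - 3.91/12.3208) = 0.6827
Step 3: prox(x) = [-4.9066, 5.1177, -4.5251]
||prox(x)|| = 8.4108
Step 4: Proximal objective.
0.5*||prox-x||^2 = 7.6441
lambda*||prox|| = 32.8862
Total = 40.5305


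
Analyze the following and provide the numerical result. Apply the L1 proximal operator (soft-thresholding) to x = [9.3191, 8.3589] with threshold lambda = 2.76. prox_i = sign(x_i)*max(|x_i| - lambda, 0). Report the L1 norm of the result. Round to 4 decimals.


Soft-thresholding with lambda = 2.76:
prox(9.3191) = sign(9.3191)*max(|9.3191| - 2.76, 0) = 6.5591
prox(8.3589) = sign(8.3589)*max(|8.3589| - 2.76, 0) = 5.5989
prox(x) = [6.5591, 5.5989]
||prox(x)||_1 = 6.5591 + 5.5989 = 12.158


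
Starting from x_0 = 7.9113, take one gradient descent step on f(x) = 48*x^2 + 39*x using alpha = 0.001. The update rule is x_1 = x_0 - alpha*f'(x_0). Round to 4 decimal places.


We compute the gradient at x_0 and apply the update.
f'(x) = 96*x + 39
f'(7.9113) = 96*7.9113 + 39 = 798.4848
x_1 = 7.9113 - 0.001*798.4848 = 7.1128


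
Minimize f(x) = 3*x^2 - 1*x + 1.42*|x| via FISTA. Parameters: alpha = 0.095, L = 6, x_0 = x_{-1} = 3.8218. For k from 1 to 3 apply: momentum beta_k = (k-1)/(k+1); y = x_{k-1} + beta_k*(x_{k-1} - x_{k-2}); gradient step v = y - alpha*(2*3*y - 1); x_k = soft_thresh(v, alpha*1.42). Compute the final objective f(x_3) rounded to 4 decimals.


FISTA on f(x) = 3*x^2 - 1*x + 1.42*|x|
L = 6, alpha = 0.095
Iteration 1: beta = 0.0, y = 3.8218 + 0.0*(3.8218 - 3.8218) = 3.8218
  grad(y) = 21.9308, v = y - alpha*grad = 1.7384
  prox(v) = soft_thresh(1.7384, 0.1349) = 1.6035
Iteration 2: beta = 0.3333, y = 1.6035 + 0.3333*(1.6035 - 3.8218) = 0.864
  grad(y) = 4.1842, v = y - alpha*grad = 0.4665
  prox(v) = soft_thresh(0.4665, 0.1349) = 0.3316
Iteration 3: beta = 0.5, y = 0.3316 + 0.5*(0.3316 - 1.6035) = -0.3043
  grad(y) = -2.8257, v = y - alpha*grad = -0.0358
  prox(v) = soft_thresh(-0.0358, 0.1349) = 0.0
f(x_3) = 3*0.0^2 - 1*0.0 + 1.42*|0.0| = 0.0


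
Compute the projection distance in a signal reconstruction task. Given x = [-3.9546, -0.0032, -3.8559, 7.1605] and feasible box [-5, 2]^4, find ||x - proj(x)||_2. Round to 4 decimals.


Project each component onto [-5, 2].
clip(-3.9546) = -3.9546, clip(-0.0032) = -0.0032, clip(-3.8559) = -3.8559, clip(7.1605) = 2.0
Projection = [-3.9546, -0.0032, -3.8559, 2.0]
Squared diffs: [0.0, 0.0, 0.0, 26.6308]
Distance = sqrt(26.6308) = 5.1605


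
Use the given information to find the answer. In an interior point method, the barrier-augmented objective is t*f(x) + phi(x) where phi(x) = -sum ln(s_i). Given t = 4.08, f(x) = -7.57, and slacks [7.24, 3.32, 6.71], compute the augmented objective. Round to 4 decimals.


Step 1: Compute log-barrier.
ln values: [1.9796, 1.2, 1.9036]
phi = -(1.9796 + 1.2 + 1.9036) = -5.0832
Step 2: Compute augmented objective.
t*f(x) = 4.08*-7.57 = -30.8856
Total = -30.8856 - 5.0832 = -35.9688


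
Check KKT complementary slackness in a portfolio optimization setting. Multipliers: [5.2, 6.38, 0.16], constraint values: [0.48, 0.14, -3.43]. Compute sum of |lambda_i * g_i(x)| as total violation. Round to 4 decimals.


KKT complementary slackness check:
lambda_1 * g_1 = 5.2 * 0.48 = 2.496
lambda_2 * g_2 = 6.38 * 0.14 = 0.8932
lambda_3 * g_3 = 0.16 * -3.43 = -0.5488
Total violation = 2.496 + 0.8932 + 0.5488 = 3.938


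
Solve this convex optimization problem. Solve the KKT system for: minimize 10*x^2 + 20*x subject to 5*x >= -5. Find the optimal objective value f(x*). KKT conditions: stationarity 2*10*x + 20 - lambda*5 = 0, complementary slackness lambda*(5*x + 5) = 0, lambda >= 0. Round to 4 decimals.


Step 1: Try lambda = 0 (constraint inactive).
Stationarity: 2*10*x + 20 = 0
x* = -20/(2*10) = -1.0
Check constraint: 5*-1.0 = -5.0 >= -5 -- satisfied.
Step 2: Compute optimal value.
f(x*) = 10*(-1.0)^2 + 20*(-1.0) = -10.0


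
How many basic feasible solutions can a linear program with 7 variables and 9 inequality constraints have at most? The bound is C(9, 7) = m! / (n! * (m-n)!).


Each vertex corresponds to some choice of n active constraints out of m, so the number of vertices is at most C(m, n) = m! / (n!(m-n)!).
m = 9, n = 7
Numerator: 9 * 8 * 7 * 6 * 5 * 4 * 3
Denominator: 7! = 5040
C(9, 7) = 36


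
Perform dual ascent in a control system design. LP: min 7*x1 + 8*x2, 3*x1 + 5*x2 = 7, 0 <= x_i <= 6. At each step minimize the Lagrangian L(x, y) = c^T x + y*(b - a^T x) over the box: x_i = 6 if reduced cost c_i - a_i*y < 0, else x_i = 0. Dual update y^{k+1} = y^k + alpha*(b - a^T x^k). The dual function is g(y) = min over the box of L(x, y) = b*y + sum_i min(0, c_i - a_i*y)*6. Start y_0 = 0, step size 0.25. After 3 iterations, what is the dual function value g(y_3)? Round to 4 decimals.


Dual ascent for LP: min 7*x1 + 8*x2, 3*x1 + 5*x2 = 7, 0 <= x_i <= 6
Step 1: y^k = 0.0, reduced costs: (7.0, 8.0)
  x^k = (0.0, 0.0), subgradient = b - a^T x = 7.0
  y^{k+1} = 0.0 + 0.25*7.0 = 1.75
Step 2: y^k = 1.75, reduced costs: (1.75, -0.75)
  x^k = (0.0, 6.0), subgradient = b - a^T x = -23.0
  y^{k+1} = 1.75 + 0.25*-23.0 = -4.0
Step 3: y^k = -4.0, reduced costs: (19.0, 28.0)
  x^k = (0.0, 0.0), subgradient = b - a^T x = 7.0
  y^{k+1} = -4.0 + 0.25*7.0 = -2.25
Dual objective at y_3 = -2.25: reduced costs (13.75, 19.25), box minimizer x = (0.0, 0.0)
g(y_3) = b*y + (c1 - a1*y)*x1 + (c2 - a2*y)*x2 = 7*(-2.25) + 13.75*0.0 + 19.25*0.0 = -15.75 + 0.0 + 0.0 = -15.75


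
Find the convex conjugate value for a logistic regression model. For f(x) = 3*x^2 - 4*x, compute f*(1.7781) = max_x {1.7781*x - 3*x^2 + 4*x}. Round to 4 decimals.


f*(y) = sup_x {y*x - a*x^2 - b*x} = sup_x {(y-b)*x - a*x^2}
FOC: (y - b) - 2a*x = 0 => x* = (y - b)/(2a)
x* = (1.7781 + 4)/(2*3) = 0.963
f*(1.7781) = (y-b)^2/(4a) = (1.7781 + 4)^2/(4*3)
= 33.3864/12 = 2.7822


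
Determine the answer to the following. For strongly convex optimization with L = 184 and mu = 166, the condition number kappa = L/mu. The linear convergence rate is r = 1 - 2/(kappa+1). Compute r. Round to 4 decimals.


Step 1: Compute the condition number.
kappa = L/mu = 184/166 = 1.1084
Step 2: Compute the convergence rate.
r = 1 - 2/(kappa + 1) = 1 - 2*mu/(L + mu) = (L - mu)/(L + mu) = 18/350 = 0.0514


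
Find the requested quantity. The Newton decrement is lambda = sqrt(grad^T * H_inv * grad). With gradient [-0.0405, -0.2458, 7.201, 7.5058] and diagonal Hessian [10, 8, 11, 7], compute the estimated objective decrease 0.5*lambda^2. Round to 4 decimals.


Step 1: H is diagonal, so H^(-1) * g = [-0.0041, -0.0307, 0.6546, 1.0723].
Step 2: g^T H^(-1) g = sum_i g_i^2 / H_ii
  = (-0.0405)^2/10 + (-0.2458)^2/8 + (7.201)^2/11 + (7.5058)^2/7
  = 0.0002 + 0.0076 + 4.714 + 8.0481 = 12.7699
Step 3: Objective decrease = 0.5 * g^T H^(-1) g = 6.385


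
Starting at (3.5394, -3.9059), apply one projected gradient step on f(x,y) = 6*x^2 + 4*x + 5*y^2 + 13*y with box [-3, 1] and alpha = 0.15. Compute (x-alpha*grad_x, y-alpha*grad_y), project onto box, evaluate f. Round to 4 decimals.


Step 1: Compute gradient at (3.5394, -3.9059).
grad_x = 2*6*3.5394 + 4 = 46.4728
grad_y = 2*5*-3.9059 + 13 = -26.059
Step 2: Gradient step.
x_raw = 3.5394 - 0.15*46.4728 = -3.4315
y_raw = -3.9059 - 0.15*-26.059 = 0.003
Step 3: Project onto [-3, 1].
x_proj = clip(-3.4315) = -3.0
y_proj = clip(0.003) = 0.003
Step 4: Evaluate f.
f(-3.0, 0.003) = 42.0384


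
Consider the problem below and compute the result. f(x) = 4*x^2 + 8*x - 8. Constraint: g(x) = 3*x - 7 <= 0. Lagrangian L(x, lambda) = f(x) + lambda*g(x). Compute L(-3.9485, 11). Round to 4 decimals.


Step 1: Evaluate f(x).
f(-3.9485) = 4*(-3.9485)^2 + 8*(-3.9485) - 8 = 22.7746
Step 2: Evaluate g(x).
g(-3.9485) = 3*-3.9485 - 7 = -18.8455
Step 3: Compute Lagrangian.
L = 22.7746 + 11*-18.8455 = -184.5259


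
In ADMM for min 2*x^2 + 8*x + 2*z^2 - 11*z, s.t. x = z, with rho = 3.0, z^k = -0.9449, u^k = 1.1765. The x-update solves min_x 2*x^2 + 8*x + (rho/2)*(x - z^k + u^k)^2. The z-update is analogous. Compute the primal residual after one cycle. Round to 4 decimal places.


ADMM iteration with rho = 3.0, z^k = -0.9449, u^k = 1.1765
Step 1: x-update.
Minimize 2*x^2 + 8*x + (3.0/2)*(x + 0.9449 + 1.1765)^2
FOC: (2*2 + 3.0)*x = -8 + 3.0*(-0.9449 - 1.1765)
x^{k+1} = -2.052
Step 2: z-update.
Minimize 2*z^2 - 11*z + (3.0/2)*(-2.052 - z + 1.1765)^2
FOC: (2*2 + 3.0)*z = 11 + 3.0*(-2.052 + 1.1765)
z^{k+1} = 1.1962
Step 3: u-update.
u^{k+1} = 1.1765 - 2.052 - 1.1962 = -2.0717
Step 4: Primal residual = |-2.052 - 1.1962| = 3.2482


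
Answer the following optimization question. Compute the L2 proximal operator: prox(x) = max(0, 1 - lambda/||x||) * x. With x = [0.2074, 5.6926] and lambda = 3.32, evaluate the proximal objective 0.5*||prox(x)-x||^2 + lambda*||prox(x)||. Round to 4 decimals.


Step 1: Compute ||x||.
||x|| = 5.6964
Step 2: Compute scaling factor.
scale = max(0, 1 - 3.32/5.6964) = 0.4172
Step 3: prox(x) = [0.0865, 2.3748]
||prox(x)|| = 2.3764
Step 4: Proximal objective.
0.5*||prox-x||^2 = 5.5112
lambda*||prox|| = 7.8896
Total = 13.4008


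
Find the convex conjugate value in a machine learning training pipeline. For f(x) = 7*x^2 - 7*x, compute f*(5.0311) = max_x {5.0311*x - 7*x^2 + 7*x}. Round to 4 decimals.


f*(y) = sup_x {y*x - a*x^2 - b*x} = sup_x {(y-b)*x - a*x^2}
FOC: (y - b) - 2a*x = 0 => x* = (y - b)/(2a)
x* = (5.0311 + 7)/(2*7) = 0.8594
f*(5.0311) = (y-b)^2/(4a) = (5.0311 + 7)^2/(4*7)
= 144.7474/28 = 5.1695


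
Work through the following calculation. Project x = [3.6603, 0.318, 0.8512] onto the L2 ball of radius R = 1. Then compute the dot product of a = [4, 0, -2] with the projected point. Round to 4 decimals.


Step 1: Compute ||x|| (intermediates to 6 decimals).
||x|| = sqrt(3.6603^2 + 0.318^2 + 0.8512^2) = 3.7714
Step 2: Project.
Since ||x|| > R, scale = R/||x|| = 1/3.7714 = 0.265154, proj(x) = scale * x
proj(x) = [0.970543, 0.084319, 0.225699]
Step 3: Dot product.
a^T * proj(x) = 4*0.970543 + 0*0.084319 - 2*0.225699 = 3.4308


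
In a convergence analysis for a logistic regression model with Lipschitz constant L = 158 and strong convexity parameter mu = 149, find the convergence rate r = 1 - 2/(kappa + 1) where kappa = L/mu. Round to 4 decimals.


Step 1: Compute the condition number.
kappa = L/mu = 158/149 = 1.0604
Step 2: Compute the convergence rate.
r = 1 - 2/(kappa + 1) = 1 - 2*mu/(L + mu) = (L - mu)/(L + mu) = 9/307 = 0.0293


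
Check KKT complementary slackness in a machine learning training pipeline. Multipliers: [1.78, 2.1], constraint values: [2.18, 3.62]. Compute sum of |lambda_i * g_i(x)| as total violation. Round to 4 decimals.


KKT complementary slackness check:
lambda_1 * g_1 = 1.78 * 2.18 = 3.8804
lambda_2 * g_2 = 2.1 * 3.62 = 7.602
Total violation = 3.8804 + 7.602 = 11.4824


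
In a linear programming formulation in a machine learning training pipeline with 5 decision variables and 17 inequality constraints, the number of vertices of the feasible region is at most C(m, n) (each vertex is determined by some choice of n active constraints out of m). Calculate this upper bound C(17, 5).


Each vertex corresponds to some choice of n active constraints out of m, so the number of vertices is at most C(m, n) = m! / (n!(m-n)!).
m = 17, n = 5
Numerator: 17 * 16 * 15 * 14 * 13
Denominator: 5! = 120
C(17, 5) = 6188


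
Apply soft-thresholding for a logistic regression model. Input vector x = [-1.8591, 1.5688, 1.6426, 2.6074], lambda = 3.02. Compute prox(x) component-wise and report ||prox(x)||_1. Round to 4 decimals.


Soft-thresholding with lambda = 3.02:
prox(-1.8591) = sign(-1.8591)*max(|-1.8591| - 3.02, 0) = 0.0
prox(1.5688) = sign(1.5688)*max(|1.5688| - 3.02, 0) = 0.0
prox(1.6426) = sign(1.6426)*max(|1.6426| - 3.02, 0) = 0.0
prox(2.6074) = sign(2.6074)*max(|2.6074| - 3.02, 0) = 0.0
prox(x) = [0.0, 0.0, 0.0, 0.0]
||prox(x)||_1 = 0.0 + 0.0 + 0.0 + 0.0 = 0.0


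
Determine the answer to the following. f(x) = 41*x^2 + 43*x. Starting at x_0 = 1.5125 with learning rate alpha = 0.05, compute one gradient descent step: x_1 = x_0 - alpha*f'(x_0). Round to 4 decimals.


We compute the gradient at x_0 and apply the update.
f'(x) = 82*x + 43
f'(1.5125) = 82*1.5125 + 43 = 167.025
x_1 = 1.5125 - 0.05*167.025 = -6.8388


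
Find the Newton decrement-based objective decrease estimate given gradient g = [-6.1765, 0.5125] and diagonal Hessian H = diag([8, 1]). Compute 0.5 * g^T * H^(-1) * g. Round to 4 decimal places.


Step 1: H is diagonal, so H^(-1) * g = [-0.7721, 0.5125].
Step 2: g^T H^(-1) g = sum_i g_i^2 / H_ii
  = (-6.1765)^2/8 + (0.5125)^2/1
  = 4.7686 + 0.2627 = 5.0313
Step 3: Objective decrease = 0.5 * g^T H^(-1) g = 2.5157


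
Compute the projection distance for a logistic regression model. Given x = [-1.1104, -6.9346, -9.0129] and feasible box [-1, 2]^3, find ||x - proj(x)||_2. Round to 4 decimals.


Project each component onto [-1, 2].
clip(-1.1104) = -1.0, clip(-6.9346) = -1.0, clip(-9.0129) = -1.0
Projection = [-1.0, -1.0, -1.0]
Squared diffs: [0.0122, 35.2195, 64.2066]
Distance = sqrt(99.4383) = 9.9719


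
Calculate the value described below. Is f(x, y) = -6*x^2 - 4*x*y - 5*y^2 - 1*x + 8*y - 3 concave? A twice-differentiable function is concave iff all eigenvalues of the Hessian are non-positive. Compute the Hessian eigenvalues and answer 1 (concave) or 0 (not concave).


The Hessian of f(x,y) = -6*x^2 - 4*x*y - 5*y^2 - 1*x + 8*y - 3 is:
H = [[-12, -4], [-4, -10]]
Trace = -12 - 10 = -22
Determinant = -12*-10 - (-4)^2 = 104
Discriminant = (-22)^2 - 4*104 = 68.0
Eigenvalues: lambda_1 = -15.1231, lambda_2 = -6.8769
The function is concave.

1


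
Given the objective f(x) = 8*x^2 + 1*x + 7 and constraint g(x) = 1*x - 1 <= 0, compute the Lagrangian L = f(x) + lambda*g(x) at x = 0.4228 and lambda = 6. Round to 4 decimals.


Step 1: Evaluate f(x).
f(0.4228) = 8*0.4228^2 + 1*0.4228 + 7 = 8.8529
Step 2: Evaluate g(x).
g(0.4228) = 1*0.4228 - 1 = -0.5772
Step 3: Compute Lagrangian.
L = 8.8529 + 6*-0.5772 = 5.3897


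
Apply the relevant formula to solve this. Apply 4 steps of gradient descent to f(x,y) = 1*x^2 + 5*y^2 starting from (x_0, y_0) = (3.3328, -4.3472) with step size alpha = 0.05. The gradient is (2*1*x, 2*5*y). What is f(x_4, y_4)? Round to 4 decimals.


Gradient descent on f(x,y) = 1*x^2 + 5*y^2.
Starting point: (3.3328, -4.3472), alpha = 0.05
Step 1: grad_x = 2*1*3.3328 = 6.6656, grad_y = 2*5*-4.3472 = -43.472
  x_1 = 3.3328 - 0.05*6.6656 = 2.9995
  y_1 = -4.3472 - 0.05*-43.472 = -2.1736
Step 2: grad_x = 2*1*2.9995 = 5.999, grad_y = 2*5*-2.1736 = -21.736
  x_2 = 2.9995 - 0.05*5.999 = 2.6996
  y_2 = -2.1736 - 0.05*-21.736 = -1.0868
Step 3: grad_x = 2*1*2.6996 = 5.3991, grad_y = 2*5*-1.0868 = -10.868
  x_3 = 2.6996 - 0.05*5.3991 = 2.4296
  y_3 = -1.0868 - 0.05*-10.868 = -0.5434
Step 4: grad_x = 2*1*2.4296 = 4.8592, grad_y = 2*5*-0.5434 = -5.434
  x_4 = 2.4296 - 0.05*4.8592 = 2.1867
  y_4 = -0.5434 - 0.05*-5.434 = -0.2717
f(2.1867, -0.2717) = 1*2.1867^2 + 5*(-0.2717)^2 = 5.1505


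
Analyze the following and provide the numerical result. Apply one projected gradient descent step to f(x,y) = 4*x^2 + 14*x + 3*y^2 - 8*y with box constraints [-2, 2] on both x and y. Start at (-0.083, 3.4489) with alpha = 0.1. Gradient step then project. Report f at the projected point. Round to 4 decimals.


Step 1: Compute gradient at (-0.083, 3.4489).
grad_x = 2*4*-0.083 + 14 = 13.336
grad_y = 2*3*3.4489 - 8 = 12.6934
Step 2: Gradient step.
x_raw = -0.083 - 0.1*13.336 = -1.4166
y_raw = 3.4489 - 0.1*12.6934 = 2.1796
Step 3: Project onto [-2, 2].
x_proj = clip(-1.4166) = -1.4166
y_proj = clip(2.1796) = 2.0
Step 4: Evaluate f.
f(-1.4166, 2.0) = -15.8054


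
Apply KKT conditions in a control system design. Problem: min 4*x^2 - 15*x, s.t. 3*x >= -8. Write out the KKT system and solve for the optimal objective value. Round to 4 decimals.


Step 1: Try lambda = 0 (constraint inactive).
Stationarity: 2*4*x - 15 = 0
x* = 15/(2*4) = 1.875
Check constraint: 3*1.875 = 5.625 >= -8 -- satisfied.
Step 2: Compute optimal value.
f(x*) = 4*1.875^2 - 15*1.875 = -14.0625


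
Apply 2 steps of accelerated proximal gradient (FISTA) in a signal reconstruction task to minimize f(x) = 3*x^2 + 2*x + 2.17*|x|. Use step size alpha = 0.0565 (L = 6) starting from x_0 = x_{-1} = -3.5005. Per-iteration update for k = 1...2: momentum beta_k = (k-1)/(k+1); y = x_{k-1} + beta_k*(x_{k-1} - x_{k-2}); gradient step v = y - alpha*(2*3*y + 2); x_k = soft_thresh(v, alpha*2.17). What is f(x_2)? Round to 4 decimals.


FISTA on f(x) = 3*x^2 + 2*x + 2.17*|x|
L = 6, alpha = 0.0565
Iteration 1: beta = 0.0, y = -3.5005 + 0.0*(-3.5005 + 3.5005) = -3.5005
  grad(y) = -19.003, v = y - alpha*grad = -2.4268
  prox(v) = soft_thresh(-2.4268, 0.1226) = -2.3042
Iteration 2: beta = 0.3333, y = -2.3042 + 0.3333*(-2.3042 + 3.5005) = -1.9055
  grad(y) = -9.4328, v = y - alpha*grad = -1.3725
  prox(v) = soft_thresh(-1.3725, 0.1226) = -1.2499
f(x_2) = 3*(-1.2499)^2 + 2*(-1.2499) + 2.17*|-1.2499| = 4.8993


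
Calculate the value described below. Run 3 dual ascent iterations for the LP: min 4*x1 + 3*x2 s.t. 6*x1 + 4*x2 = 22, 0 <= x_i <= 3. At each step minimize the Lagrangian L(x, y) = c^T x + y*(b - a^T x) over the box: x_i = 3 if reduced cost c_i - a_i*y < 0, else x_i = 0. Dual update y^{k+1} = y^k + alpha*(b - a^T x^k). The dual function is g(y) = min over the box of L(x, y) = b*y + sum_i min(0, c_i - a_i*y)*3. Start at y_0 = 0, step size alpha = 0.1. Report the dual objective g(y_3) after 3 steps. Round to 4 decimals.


Dual ascent for LP: min 4*x1 + 3*x2, 6*x1 + 4*x2 = 22, 0 <= x_i <= 3
Step 1: y^k = 0.0, reduced costs: (4.0, 3.0)
  x^k = (0.0, 0.0), subgradient = b - a^T x = 22.0
  y^{k+1} = 0.0 + 0.1*22.0 = 2.2
Step 2: y^k = 2.2, reduced costs: (-9.2, -5.8)
  x^k = (3.0, 3.0), subgradient = b - a^T x = -8.0
  y^{k+1} = 2.2 + 0.1*-8.0 = 1.4
Step 3: y^k = 1.4, reduced costs: (-4.4, -2.6)
  x^k = (3.0, 3.0), subgradient = b - a^T x = -8.0
  y^{k+1} = 1.4 + 0.1*-8.0 = 0.6
Dual objective at y_3 = 0.6: reduced costs (0.4, 0.6), box minimizer x = (0.0, 0.0)
g(y_3) = b*y + (c1 - a1*y)*x1 + (c2 - a2*y)*x2 = 22*0.6 + 0.4*0.0 + 0.6*0.0 = 13.2 + 0.0 + 0.0 = 13.2


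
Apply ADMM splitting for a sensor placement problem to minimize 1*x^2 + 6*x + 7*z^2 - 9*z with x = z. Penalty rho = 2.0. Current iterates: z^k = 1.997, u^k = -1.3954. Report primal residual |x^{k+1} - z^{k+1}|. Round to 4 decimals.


ADMM iteration with rho = 2.0, z^k = 1.997, u^k = -1.3954
Step 1: x-update.
Minimize 1*x^2 + 6*x + (2.0/2)*(x - 1.997 - 1.3954)^2
FOC: (2*1 + 2.0)*x = -6 + 2.0*(1.997 + 1.3954)
x^{k+1} = 0.1962
Step 2: z-update.
Minimize 7*z^2 - 9*z + (2.0/2)*(0.1962 - z - 1.3954)^2
FOC: (2*7 + 2.0)*z = 9 + 2.0*(0.1962 - 1.3954)
z^{k+1} = 0.4126
Step 3: u-update.
u^{k+1} = -1.3954 + 0.1962 - 0.4126 = -1.6118
Step 4: Primal residual = |0.1962 - 0.4126| = 0.2164


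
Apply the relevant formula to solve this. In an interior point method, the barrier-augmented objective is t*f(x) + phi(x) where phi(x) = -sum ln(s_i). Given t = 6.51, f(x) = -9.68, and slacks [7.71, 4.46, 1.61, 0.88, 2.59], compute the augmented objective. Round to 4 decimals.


Step 1: Compute log-barrier.
ln values: [2.0425, 1.4951, 0.4762, -0.1278, 0.9517]
phi = -(2.0425 + 1.4951 + 0.4762 - 0.1278 + 0.9517) = -4.8377
Step 2: Compute augmented objective.
t*f(x) = 6.51*-9.68 = -63.0168
Total = -63.0168 - 4.8377 = -67.8545


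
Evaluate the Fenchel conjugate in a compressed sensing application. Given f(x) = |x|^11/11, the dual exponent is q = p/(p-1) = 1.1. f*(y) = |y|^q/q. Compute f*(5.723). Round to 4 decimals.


The conjugate exponent q satisfies 1/p + 1/q = 1.
p = 11, so q = 11/(11 - 1) = 1.1
|y|^q = 5.723^1.1 = 6.8137
f*(5.723) = 6.8137 / 1.1 = 6.1943


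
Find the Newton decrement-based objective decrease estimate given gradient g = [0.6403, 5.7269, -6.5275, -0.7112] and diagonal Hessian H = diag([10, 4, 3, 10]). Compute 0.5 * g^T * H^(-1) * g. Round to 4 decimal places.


Step 1: H is diagonal, so H^(-1) * g = [0.064, 1.4317, -2.1758, -0.0711].
Step 2: g^T H^(-1) g = sum_i g_i^2 / H_ii
  = (0.6403)^2/10 + (5.7269)^2/4 + (-6.5275)^2/3 + (-0.7112)^2/10
  = 0.041 + 8.1993 + 14.2028 + 0.0506 = 22.4937
Step 3: Objective decrease = 0.5 * g^T H^(-1) g = 11.2468


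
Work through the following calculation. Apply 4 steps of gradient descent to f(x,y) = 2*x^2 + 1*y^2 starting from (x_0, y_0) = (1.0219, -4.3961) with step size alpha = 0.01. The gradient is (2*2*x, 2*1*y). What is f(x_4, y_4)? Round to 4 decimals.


Gradient descent on f(x,y) = 2*x^2 + 1*y^2.
Starting point: (1.0219, -4.3961), alpha = 0.01
Step 1: grad_x = 2*2*1.0219 = 4.0876, grad_y = 2*1*-4.3961 = -8.7922
  x_1 = 1.0219 - 0.01*4.0876 = 0.981
  y_1 = -4.3961 - 0.01*-8.7922 = -4.3082
Step 2: grad_x = 2*2*0.981 = 3.9241, grad_y = 2*1*-4.3082 = -8.6164
  x_2 = 0.981 - 0.01*3.9241 = 0.9418
  y_2 = -4.3082 - 0.01*-8.6164 = -4.222
Step 3: grad_x = 2*2*0.9418 = 3.7671, grad_y = 2*1*-4.222 = -8.444
  x_3 = 0.9418 - 0.01*3.7671 = 0.9041
  y_3 = -4.222 - 0.01*-8.444 = -4.1376
Step 4: grad_x = 2*2*0.9041 = 3.6164, grad_y = 2*1*-4.1376 = -8.2751
  x_4 = 0.9041 - 0.01*3.6164 = 0.8679
  y_4 = -4.1376 - 0.01*-8.2751 = -4.0548
f(0.8679, -4.0548) = 2*0.8679^2 + 1*(-4.0548)^2 = 17.9483


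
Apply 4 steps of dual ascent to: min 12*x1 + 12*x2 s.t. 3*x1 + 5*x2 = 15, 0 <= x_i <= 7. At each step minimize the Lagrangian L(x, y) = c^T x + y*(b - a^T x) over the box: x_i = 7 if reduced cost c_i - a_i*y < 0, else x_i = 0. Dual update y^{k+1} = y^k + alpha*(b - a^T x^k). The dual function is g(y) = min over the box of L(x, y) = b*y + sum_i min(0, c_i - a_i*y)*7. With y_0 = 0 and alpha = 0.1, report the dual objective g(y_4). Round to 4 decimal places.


Dual ascent for LP: min 12*x1 + 12*x2, 3*x1 + 5*x2 = 15, 0 <= x_i <= 7
Step 1: y^k = 0.0, reduced costs: (12.0, 12.0)
  x^k = (0.0, 0.0), subgradient = b - a^T x = 15.0
  y^{k+1} = 0.0 + 0.1*15.0 = 1.5
Step 2: y^k = 1.5, reduced costs: (7.5, 4.5)
  x^k = (0.0, 0.0), subgradient = b - a^T x = 15.0
  y^{k+1} = 1.5 + 0.1*15.0 = 3.0
Step 3: y^k = 3.0, reduced costs: (3.0, -3.0)
  x^k = (0.0, 7.0), subgradient = b - a^T x = -20.0
  y^{k+1} = 3.0 + 0.1*-20.0 = 1.0
Step 4: y^k = 1.0, reduced costs: (9.0, 7.0)
  x^k = (0.0, 0.0), subgradient = b - a^T x = 15.0
  y^{k+1} = 1.0 + 0.1*15.0 = 2.5
Dual objective at y_4 = 2.5: reduced costs (4.5, -0.5), box minimizer x = (0.0, 7.0)
g(y_4) = b*y + (c1 - a1*y)*x1 + (c2 - a2*y)*x2 = 15*2.5 + 4.5*0.0 + (-0.5)*7.0 = 37.5 + 0.0 - 3.5 = 34.0


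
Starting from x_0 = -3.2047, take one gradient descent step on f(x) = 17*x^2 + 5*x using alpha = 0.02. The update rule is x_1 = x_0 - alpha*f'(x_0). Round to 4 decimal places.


We compute the gradient at x_0 and apply the update.
f'(x) = 34*x + 5
f'(-3.2047) = 34*-3.2047 + 5 = -103.9598
x_1 = -3.2047 - 0.02*-103.9598 = -1.1255


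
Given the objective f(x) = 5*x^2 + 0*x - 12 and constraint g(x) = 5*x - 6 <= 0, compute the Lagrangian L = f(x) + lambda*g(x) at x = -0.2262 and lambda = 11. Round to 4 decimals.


Step 1: Evaluate f(x).
f(-0.2262) = 5*(-0.2262)^2 + 0*(-0.2262) - 12 = -11.7442
Step 2: Evaluate g(x).
g(-0.2262) = 5*-0.2262 - 6 = -7.131
Step 3: Compute Lagrangian.
L = -11.7442 + 11*-7.131 = -90.1852


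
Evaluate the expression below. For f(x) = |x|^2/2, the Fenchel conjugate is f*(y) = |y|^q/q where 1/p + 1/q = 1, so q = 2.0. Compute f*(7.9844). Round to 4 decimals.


The conjugate exponent q satisfies 1/p + 1/q = 1.
p = 2, so q = 2/(2 - 1) = 2.0
|y|^q = 7.9844^2.0 = 63.7506
f*(7.9844) = 63.7506 / 2.0 = 31.8753


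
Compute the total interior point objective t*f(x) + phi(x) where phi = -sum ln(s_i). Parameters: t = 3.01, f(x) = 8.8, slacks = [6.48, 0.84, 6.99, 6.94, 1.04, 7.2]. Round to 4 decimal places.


Step 1: Compute log-barrier.
ln values: [1.8687, -0.1744, 1.9445, 1.9373, 0.0392, 1.9741]
phi = -(1.8687 - 0.1744 + 1.9445 + 1.9373 + 0.0392 + 1.9741) = -7.5895
Step 2: Compute augmented objective.
t*f(x) = 3.01*8.8 = 26.488
Total = 26.488 - 7.5895 = 18.8985


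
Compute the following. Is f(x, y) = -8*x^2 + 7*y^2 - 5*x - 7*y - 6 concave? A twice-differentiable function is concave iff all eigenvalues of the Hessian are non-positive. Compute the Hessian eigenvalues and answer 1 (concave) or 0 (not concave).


The Hessian of f(x,y) = -8*x^2 + 7*y^2 - 5*x - 7*y - 6 is:
H = [[-16, 0], [0, 14]]
Trace = -16 + 14 = -2
Determinant = -16*14 - (0)^2 = -224
Discriminant = (-2)^2 - 4*-224 = 900.0
Eigenvalues: lambda_1 = -16.0, lambda_2 = 14.0
The function is not concave.

0


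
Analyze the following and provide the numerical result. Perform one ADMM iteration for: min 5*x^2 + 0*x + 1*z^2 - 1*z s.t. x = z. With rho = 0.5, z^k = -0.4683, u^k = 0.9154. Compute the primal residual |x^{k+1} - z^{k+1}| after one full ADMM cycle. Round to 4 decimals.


ADMM iteration with rho = 0.5, z^k = -0.4683, u^k = 0.9154
Step 1: x-update.
Minimize 5*x^2 + 0*x + (0.5/2)*(x + 0.4683 + 0.9154)^2
FOC: (2*5 + 0.5)*x = 0 + 0.5*(-0.4683 - 0.9154)
x^{k+1} = -0.0659
Step 2: z-update.
Minimize 1*z^2 - 1*z + (0.5/2)*(-0.0659 - z + 0.9154)^2
FOC: (2*1 + 0.5)*z = 1 + 0.5*(-0.0659 + 0.9154)
z^{k+1} = 0.5699
Step 3: u-update.
u^{k+1} = 0.9154 - 0.0659 - 0.5699 = 0.2796
Step 4: Primal residual = |-0.0659 - 0.5699| = 0.6358


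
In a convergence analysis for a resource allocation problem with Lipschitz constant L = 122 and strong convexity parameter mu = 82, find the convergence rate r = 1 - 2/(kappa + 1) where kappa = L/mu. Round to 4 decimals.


Step 1: Compute the condition number.
kappa = L/mu = 122/82 = 1.4878
Step 2: Compute the convergence rate.
r = 1 - 2/(kappa + 1) = 1 - 2*mu/(L + mu) = (L - mu)/(L + mu) = 40/204 = 0.1961


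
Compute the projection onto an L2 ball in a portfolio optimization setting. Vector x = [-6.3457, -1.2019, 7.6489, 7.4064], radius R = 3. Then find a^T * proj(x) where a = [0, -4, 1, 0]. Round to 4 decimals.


Step 1: Compute ||x|| (intermediates to 6 decimals).
||x|| = sqrt((-6.3457)^2 + (-1.2019)^2 + 7.6489^2 + 7.4064^2) = 12.452827
Step 2: Project.
Since ||x|| > R, scale = R/||x|| = 3/12.452827 = 0.240909, proj(x) = scale * x
proj(x) = [-1.528736, -0.289549, 1.842689, 1.784268]
Step 3: Dot product.
a^T * proj(x) = 0*(-1.528736) - 4*(-0.289549) + 1*1.842689 + 0*1.784268 = 3.0009


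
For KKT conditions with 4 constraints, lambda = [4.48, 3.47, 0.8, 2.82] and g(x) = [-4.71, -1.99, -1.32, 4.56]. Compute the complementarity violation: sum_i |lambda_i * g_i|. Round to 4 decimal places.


KKT complementary slackness check:
lambda_1 * g_1 = 4.48 * -4.71 = -21.1008
lambda_2 * g_2 = 3.47 * -1.99 = -6.9053
lambda_3 * g_3 = 0.8 * -1.32 = -1.056
lambda_4 * g_4 = 2.82 * 4.56 = 12.8592
Total violation = 21.1008 + 6.9053 + 1.056 + 12.8592 = 41.9213


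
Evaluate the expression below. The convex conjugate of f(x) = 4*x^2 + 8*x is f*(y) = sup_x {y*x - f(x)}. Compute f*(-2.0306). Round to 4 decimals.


f*(y) = sup_x {y*x - a*x^2 - b*x} = sup_x {(y-b)*x - a*x^2}
FOC: (y - b) - 2a*x = 0 => x* = (y - b)/(2a)
x* = (-2.0306 - 8)/(2*4) = -1.2538
f*(-2.0306) = (y-b)^2/(4a) = (-2.0306 - 8)^2/(4*4)
= 100.6129/16 = 6.2883


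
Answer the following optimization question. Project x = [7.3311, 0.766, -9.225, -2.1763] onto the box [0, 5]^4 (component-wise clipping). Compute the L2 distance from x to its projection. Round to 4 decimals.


Project each component onto [0, 5].
clip(7.3311) = 5.0, clip(0.766) = 0.766, clip(-9.225) = 0.0, clip(-2.1763) = 0.0
Projection = [5.0, 0.766, 0.0, 0.0]
Squared diffs: [5.434, 0.0, 85.1006, 4.7363]
Distance = sqrt(95.2709) = 9.7607


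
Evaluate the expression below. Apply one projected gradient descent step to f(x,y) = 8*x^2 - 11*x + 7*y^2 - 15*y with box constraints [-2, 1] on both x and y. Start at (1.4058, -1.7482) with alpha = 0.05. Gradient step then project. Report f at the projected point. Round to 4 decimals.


Step 1: Compute gradient at (1.4058, -1.7482).
grad_x = 2*8*1.4058 - 11 = 11.4928
grad_y = 2*7*-1.7482 - 15 = -39.4748
Step 2: Gradient step.
x_raw = 1.4058 - 0.05*11.4928 = 0.8312
y_raw = -1.7482 - 0.05*-39.4748 = 0.2255
Step 3: Project onto [-2, 1].
x_proj = clip(0.8312) = 0.8312
y_proj = clip(0.2255) = 0.2255
Step 4: Evaluate f.
f(0.8312, 0.2255) = -6.6432


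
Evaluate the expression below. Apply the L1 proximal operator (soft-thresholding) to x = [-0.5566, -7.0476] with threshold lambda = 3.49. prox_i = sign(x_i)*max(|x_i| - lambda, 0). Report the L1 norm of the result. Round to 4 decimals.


Soft-thresholding with lambda = 3.49:
prox(-0.5566) = sign(-0.5566)*max(|-0.5566| - 3.49, 0) = 0.0
prox(-7.0476) = sign(-7.0476)*max(|-7.0476| - 3.49, 0) = -3.5576
prox(x) = [0.0, -3.5576]
||prox(x)||_1 = 0.0 + 3.5576 = 3.5576


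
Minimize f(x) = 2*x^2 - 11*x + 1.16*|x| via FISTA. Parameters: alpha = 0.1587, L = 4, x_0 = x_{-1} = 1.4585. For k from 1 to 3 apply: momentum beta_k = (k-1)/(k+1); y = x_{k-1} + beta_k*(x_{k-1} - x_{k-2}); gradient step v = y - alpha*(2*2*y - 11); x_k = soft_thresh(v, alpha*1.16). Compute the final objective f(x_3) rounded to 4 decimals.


FISTA on f(x) = 2*x^2 - 11*x + 1.16*|x|
L = 4, alpha = 0.1587
Iteration 1: beta = 0.0, y = 1.4585 + 0.0*(1.4585 - 1.4585) = 1.4585
  grad(y) = -5.166, v = y - alpha*grad = 2.2783
  prox(v) = soft_thresh(2.2783, 0.1841) = 2.0943
Iteration 2: beta = 0.3333, y = 2.0943 + 0.3333*(2.0943 - 1.4585) = 2.3062
  grad(y) = -1.7753, v = y - alpha*grad = 2.5879
  prox(v) = soft_thresh(2.5879, 0.1841) = 2.4038
Iteration 3: beta = 0.5, y = 2.4038 + 0.5*(2.4038 - 2.0943) = 2.5586
  grad(y) = -0.7656, v = y - alpha*grad = 2.6801
  prox(v) = soft_thresh(2.6801, 0.1841) = 2.496
f(x_3) = 2*2.496^2 - 11*2.496 + 1.16*|2.496| = -12.1006


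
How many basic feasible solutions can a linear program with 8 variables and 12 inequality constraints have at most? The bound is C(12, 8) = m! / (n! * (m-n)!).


Each vertex corresponds to some choice of n active constraints out of m, so the number of vertices is at most C(m, n) = m! / (n!(m-n)!).
m = 12, n = 8
Numerator: 12 * 11 * 10 * 9 * 8 * 7 * 6 * 5
Denominator: 8! = 40320
C(12, 8) = 495
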